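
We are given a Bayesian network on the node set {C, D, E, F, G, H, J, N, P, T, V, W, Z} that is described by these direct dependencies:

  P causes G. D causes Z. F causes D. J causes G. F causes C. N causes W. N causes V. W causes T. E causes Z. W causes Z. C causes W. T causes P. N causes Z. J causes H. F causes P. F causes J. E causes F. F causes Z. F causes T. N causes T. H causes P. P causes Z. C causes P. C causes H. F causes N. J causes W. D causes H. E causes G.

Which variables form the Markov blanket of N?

{C, D, E, F, J, P, T, V, W, Z}

Recall MB(v) = parents ∪ children ∪ spouses, where spouses are the other parents of v's children.
Pa(N) = {F}.
N has children T, V, W, Z.
For each child, the remaining parents (spouses of N):
  W also has parents C, J.
  T's other parents are F, W.
  V: no additional parents.
  Z also has parents D, E, F, P, W.
Taking the union gives {C, D, E, F, J, P, T, V, W, Z}.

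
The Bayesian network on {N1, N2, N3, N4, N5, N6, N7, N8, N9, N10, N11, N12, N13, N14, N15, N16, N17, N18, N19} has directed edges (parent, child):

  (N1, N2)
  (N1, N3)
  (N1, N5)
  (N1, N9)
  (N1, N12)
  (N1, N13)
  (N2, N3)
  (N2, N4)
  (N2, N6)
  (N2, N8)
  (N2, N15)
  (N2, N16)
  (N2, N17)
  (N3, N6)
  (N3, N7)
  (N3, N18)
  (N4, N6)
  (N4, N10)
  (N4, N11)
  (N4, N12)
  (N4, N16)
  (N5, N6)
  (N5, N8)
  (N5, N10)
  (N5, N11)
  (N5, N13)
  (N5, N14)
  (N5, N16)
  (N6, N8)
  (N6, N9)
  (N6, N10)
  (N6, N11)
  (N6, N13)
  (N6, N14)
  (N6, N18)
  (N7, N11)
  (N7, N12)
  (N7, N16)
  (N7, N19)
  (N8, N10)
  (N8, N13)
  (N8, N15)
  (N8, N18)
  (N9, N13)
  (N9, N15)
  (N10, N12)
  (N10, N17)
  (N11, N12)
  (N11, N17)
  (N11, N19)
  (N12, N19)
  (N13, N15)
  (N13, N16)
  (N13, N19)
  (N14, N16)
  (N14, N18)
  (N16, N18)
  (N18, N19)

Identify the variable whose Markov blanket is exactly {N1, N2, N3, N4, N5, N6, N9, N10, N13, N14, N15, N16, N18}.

N8

The target node must have every member of {N1, N2, N3, N4, N5, N6, N9, N10, N13, N14, N15, N16, N18} as a parent, child, or co-parent, and no others.
Parents of N8: N2, N5, N6; children: N10, N13, N15, N18; co-parents: N1, N2, N3, N4, N5, N6, N9, N13, N14, N16.
These exactly cover the given set, so the node is N8.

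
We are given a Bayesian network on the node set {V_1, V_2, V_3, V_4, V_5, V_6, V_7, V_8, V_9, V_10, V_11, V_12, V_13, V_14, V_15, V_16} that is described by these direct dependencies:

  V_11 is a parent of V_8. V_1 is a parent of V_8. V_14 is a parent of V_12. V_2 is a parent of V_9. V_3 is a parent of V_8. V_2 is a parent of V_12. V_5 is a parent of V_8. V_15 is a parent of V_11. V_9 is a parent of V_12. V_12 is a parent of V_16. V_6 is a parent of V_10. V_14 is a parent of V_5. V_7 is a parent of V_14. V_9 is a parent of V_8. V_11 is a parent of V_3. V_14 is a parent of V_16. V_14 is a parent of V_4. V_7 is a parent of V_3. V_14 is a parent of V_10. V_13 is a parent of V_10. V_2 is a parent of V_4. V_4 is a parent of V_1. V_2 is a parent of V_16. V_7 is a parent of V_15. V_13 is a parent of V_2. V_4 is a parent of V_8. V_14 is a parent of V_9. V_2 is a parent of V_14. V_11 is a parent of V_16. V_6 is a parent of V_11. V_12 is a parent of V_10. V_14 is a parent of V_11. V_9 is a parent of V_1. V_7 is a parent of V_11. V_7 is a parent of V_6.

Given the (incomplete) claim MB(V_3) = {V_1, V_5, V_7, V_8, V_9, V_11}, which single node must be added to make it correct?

Parents of V_3: V_7, V_11.
V_3 has child V_8.
For each child, the remaining parents (spouses of V_3):
  V_8: V_1, V_4, V_5, V_9, V_11
MB(V_3) = {V_1, V_4, V_5, V_7, V_8, V_9, V_11}.
Comparing with the claimed set, V_4 is missing.

V_4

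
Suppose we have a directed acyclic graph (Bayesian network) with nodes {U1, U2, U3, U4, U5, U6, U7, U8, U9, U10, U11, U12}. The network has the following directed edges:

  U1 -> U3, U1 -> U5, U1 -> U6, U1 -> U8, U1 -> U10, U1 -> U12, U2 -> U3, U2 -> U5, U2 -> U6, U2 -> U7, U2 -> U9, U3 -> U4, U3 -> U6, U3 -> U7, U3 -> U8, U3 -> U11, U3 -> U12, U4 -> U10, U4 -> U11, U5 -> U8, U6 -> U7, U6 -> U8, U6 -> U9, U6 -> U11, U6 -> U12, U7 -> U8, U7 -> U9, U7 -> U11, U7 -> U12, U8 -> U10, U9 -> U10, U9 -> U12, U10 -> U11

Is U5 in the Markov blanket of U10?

Pa(U10) = {U1, U4, U8, U9}.
U10's children: U11.
Co-parents of U10 (other parents of its children):
  U11: U3, U4, U6, U7
MB(U10) = {U1, U3, U4, U6, U7, U8, U9, U11}; U5 is not in this set.

No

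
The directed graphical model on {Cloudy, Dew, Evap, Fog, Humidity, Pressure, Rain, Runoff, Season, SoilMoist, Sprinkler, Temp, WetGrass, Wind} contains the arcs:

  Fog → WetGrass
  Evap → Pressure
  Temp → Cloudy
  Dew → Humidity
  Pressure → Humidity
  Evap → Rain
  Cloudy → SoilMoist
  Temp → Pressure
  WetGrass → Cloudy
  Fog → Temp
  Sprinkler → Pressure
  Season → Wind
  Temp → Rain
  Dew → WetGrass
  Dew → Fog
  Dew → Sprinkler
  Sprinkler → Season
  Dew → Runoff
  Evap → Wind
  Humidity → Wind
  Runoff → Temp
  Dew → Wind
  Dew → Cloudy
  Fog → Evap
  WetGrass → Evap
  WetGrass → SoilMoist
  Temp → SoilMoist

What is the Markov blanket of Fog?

By definition, MB(Fog) is built from Fog's parents, Fog's children, and the co-parents of Fog.
Fog's children: Evap, Temp, WetGrass.
Fog has parent Dew.
Co-parents of Fog (other parents of its children):
  parents(Temp) \ {Fog} = {Runoff}.
  parents(WetGrass) \ {Fog} = {Dew}.
  Evap's other parent is WetGrass.
Taking the union gives {Dew, Evap, Runoff, Temp, WetGrass}.

{Dew, Evap, Runoff, Temp, WetGrass}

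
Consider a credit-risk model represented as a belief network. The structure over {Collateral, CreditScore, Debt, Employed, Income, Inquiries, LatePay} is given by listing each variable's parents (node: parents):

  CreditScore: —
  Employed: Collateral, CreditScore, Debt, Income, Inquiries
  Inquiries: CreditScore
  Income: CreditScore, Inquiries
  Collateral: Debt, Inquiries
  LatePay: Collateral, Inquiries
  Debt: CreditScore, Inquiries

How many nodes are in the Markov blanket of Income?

5

Income's parents: CreditScore, Inquiries.
Ch(Income) = {Employed}.
Parents of each child, excluding Income:
  Employed's other parents are Collateral, CreditScore, Debt, Inquiries.
MB(Income) = {Collateral, CreditScore, Debt, Employed, Inquiries}, which has 5 nodes.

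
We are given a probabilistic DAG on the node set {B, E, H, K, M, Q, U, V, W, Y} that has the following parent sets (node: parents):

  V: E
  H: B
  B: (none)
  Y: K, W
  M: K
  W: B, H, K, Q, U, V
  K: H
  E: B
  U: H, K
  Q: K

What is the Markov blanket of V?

{B, E, H, K, Q, U, W}

The Markov blanket of a node is its parents, its children, and the other parents of its children.
V's parents: E.
V's children: W.
Other parents of V's children:
  W: B, H, K, Q, U
MB(V) = {B, E, H, K, Q, U, W}.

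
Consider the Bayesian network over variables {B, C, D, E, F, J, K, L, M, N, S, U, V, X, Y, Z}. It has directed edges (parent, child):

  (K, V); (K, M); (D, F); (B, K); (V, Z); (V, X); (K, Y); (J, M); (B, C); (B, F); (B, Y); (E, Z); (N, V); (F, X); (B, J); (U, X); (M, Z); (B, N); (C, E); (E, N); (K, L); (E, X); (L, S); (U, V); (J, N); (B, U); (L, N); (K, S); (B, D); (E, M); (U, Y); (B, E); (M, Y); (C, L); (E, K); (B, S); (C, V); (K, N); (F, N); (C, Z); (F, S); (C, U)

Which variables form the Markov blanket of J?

{B, E, F, K, L, M, N}

Children of J: M, N.
Parents of J: B.
Parents of each child, excluding J:
  M: E, K
  N: B, E, F, K, L
Taking the union gives {B, E, F, K, L, M, N}.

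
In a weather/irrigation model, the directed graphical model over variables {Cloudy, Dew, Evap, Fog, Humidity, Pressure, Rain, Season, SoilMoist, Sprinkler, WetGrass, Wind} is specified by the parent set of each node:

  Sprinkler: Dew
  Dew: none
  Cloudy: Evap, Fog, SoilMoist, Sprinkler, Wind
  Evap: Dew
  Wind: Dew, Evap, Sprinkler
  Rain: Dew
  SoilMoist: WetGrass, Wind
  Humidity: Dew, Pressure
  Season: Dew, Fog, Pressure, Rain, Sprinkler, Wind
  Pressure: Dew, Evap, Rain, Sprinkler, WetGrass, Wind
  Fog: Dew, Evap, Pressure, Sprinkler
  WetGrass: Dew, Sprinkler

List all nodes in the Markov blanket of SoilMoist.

{Cloudy, Evap, Fog, Sprinkler, WetGrass, Wind}

The Markov blanket of a node is its parents, its children, and the other parents of its children.
Pa(SoilMoist) = {WetGrass, Wind}.
Children of SoilMoist: Cloudy.
Co-parents of SoilMoist (other parents of its children):
  Cloudy also has parents Evap, Fog, Sprinkler, Wind.
So the Markov blanket of SoilMoist is {Cloudy, Evap, Fog, Sprinkler, WetGrass, Wind}.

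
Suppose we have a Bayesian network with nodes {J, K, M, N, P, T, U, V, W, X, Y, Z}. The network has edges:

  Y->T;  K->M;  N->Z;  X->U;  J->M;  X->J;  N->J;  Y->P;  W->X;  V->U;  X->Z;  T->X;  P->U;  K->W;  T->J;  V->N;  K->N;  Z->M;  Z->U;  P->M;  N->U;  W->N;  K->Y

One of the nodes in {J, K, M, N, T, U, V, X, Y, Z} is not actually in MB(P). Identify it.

T

Recall MB(v) = parents ∪ children ∪ spouses, where spouses are the other parents of v's children.
P has parent Y.
P has children M, U.
Co-parents of P (other parents of its children):
  U's other parents are N, V, X, Z.
  parents(M) \ {P} = {J, K, Z}.
MB(P) = {J, K, M, N, U, V, X, Y, Z}.
T is neither a parent, child, nor co-parent of P, so it does not belong.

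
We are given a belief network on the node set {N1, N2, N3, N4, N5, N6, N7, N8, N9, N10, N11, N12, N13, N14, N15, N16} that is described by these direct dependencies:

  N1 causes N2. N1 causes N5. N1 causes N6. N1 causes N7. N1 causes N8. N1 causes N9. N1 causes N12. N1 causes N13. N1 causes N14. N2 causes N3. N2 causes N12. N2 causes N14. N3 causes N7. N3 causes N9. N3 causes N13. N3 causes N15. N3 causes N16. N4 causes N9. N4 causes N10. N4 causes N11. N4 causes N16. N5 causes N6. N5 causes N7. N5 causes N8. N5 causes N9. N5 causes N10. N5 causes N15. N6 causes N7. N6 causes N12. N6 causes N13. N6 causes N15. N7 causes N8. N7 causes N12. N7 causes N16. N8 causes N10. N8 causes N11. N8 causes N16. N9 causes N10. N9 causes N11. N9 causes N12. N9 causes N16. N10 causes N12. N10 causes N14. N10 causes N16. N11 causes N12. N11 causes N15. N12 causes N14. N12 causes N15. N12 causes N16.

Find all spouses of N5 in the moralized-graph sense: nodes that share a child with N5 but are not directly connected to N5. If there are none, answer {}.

{N3, N4, N11, N12}

Children of N5: N6, N7, N8, N9, N10, N15.
  N6: N1
  N7: N1, N3, N6
  N8: N1, N7
  N9: N1, N3, N4
  N10: N4, N8, N9
  N15: N3, N6, N11, N12
Excluding nodes already adjacent to N5 (N1, N6, N7, N8, N9, N10, N15), the co-parent-only contribution is {N3, N4, N11, N12}.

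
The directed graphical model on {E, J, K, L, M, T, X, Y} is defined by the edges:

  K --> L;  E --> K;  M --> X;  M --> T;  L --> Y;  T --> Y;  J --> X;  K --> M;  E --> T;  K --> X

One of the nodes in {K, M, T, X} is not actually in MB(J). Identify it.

Children of J: X.
Parents of J: none.
Other parents of J's children:
  X: K, M
MB(J) = {K, M, X}.
T is neither a parent, child, nor co-parent of J, so it does not belong.

T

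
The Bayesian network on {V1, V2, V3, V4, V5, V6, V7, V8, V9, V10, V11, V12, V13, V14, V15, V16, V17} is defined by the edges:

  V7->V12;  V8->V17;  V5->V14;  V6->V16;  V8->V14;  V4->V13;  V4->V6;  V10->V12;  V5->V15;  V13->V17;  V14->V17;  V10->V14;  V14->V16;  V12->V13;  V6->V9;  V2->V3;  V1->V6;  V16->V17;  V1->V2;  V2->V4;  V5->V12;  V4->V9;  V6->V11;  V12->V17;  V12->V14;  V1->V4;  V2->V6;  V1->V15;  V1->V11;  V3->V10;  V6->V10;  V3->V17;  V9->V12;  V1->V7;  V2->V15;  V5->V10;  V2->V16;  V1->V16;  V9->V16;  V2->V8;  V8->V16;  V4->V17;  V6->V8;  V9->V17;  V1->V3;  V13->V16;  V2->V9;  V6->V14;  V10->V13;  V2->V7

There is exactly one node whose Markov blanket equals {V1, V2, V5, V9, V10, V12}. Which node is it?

The target node must have every member of {V1, V2, V5, V9, V10, V12} as a parent, child, or co-parent, and no others.
Parents of V7: V1, V2; children: V12; co-parents: V5, V9, V10.
These exactly cover the given set, so the node is V7.

V7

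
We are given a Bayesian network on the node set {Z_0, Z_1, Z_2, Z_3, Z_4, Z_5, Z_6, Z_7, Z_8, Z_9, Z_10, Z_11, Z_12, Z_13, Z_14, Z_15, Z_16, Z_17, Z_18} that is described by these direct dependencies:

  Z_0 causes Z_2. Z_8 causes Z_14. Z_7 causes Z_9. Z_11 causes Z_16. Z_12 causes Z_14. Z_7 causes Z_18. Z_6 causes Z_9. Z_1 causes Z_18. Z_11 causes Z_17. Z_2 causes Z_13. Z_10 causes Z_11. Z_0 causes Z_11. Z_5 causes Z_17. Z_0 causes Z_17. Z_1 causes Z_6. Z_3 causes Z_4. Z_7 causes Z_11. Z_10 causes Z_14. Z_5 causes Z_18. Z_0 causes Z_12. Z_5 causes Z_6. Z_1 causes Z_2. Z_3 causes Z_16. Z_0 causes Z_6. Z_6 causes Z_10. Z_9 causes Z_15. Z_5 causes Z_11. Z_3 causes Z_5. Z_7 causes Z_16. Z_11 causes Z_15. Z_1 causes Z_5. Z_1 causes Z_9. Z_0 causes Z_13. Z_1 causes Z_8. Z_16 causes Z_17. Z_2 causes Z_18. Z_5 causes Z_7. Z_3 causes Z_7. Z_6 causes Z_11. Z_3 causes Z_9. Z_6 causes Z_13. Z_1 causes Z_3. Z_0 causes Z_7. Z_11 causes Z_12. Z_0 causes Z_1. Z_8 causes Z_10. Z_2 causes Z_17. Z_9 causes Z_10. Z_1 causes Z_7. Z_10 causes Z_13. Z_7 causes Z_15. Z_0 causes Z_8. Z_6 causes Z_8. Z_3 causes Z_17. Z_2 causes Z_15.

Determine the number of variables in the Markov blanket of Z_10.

11

Z_10's children: Z_11, Z_13, Z_14.
Z_10's parents: Z_6, Z_8, Z_9.
For each child, the remaining parents (spouses of Z_10):
  parents(Z_11) \ {Z_10} = {Z_0, Z_5, Z_6, Z_7}.
  Z_13 also has parents Z_0, Z_2, Z_6.
  Z_14 also has parents Z_8, Z_12.
MB(Z_10) = {Z_0, Z_2, Z_5, Z_6, Z_7, Z_8, Z_9, Z_11, Z_12, Z_13, Z_14}, which has 11 nodes.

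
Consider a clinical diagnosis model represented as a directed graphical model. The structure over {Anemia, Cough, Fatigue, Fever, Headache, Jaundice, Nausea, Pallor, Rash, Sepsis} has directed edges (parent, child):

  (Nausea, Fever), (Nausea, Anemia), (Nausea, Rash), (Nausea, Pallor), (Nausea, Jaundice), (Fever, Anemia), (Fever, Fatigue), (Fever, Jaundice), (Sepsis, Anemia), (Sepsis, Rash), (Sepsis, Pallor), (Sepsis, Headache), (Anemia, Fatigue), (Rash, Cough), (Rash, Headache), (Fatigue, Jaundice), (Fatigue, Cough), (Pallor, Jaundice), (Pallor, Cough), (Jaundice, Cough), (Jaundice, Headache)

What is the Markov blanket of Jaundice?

Jaundice's children: Cough, Headache.
Pa(Jaundice) = {Fatigue, Fever, Nausea, Pallor}.
Other parents of Jaundice's children:
  parents(Cough) \ {Jaundice} = {Fatigue, Pallor, Rash}.
  Headache also has parents Rash, Sepsis.
MB(Jaundice) = {Cough, Fatigue, Fever, Headache, Nausea, Pallor, Rash, Sepsis}.

{Cough, Fatigue, Fever, Headache, Nausea, Pallor, Rash, Sepsis}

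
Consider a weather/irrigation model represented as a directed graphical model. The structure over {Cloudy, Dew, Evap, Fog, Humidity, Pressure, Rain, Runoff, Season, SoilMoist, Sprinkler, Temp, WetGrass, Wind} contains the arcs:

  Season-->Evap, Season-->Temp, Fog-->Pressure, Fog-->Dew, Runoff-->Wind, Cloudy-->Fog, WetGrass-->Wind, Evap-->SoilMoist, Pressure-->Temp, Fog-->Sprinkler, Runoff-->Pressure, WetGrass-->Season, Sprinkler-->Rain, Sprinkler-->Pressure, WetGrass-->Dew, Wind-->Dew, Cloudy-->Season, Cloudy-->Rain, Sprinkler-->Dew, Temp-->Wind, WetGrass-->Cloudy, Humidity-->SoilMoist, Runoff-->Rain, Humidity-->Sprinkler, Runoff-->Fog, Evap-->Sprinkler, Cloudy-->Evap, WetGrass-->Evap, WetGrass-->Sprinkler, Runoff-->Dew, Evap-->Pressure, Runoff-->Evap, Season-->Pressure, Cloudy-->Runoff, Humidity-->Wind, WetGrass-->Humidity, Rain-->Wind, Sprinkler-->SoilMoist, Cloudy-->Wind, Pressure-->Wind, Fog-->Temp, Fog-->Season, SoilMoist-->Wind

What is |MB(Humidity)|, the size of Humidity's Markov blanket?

11

Humidity has parent WetGrass.
Humidity has children SoilMoist, Sprinkler, Wind.
For each child, the remaining parents (spouses of Humidity):
  Sprinkler also has parents Evap, Fog, WetGrass.
  SoilMoist also has parents Evap, Sprinkler.
  Wind also has parents Cloudy, Pressure, Rain, Runoff, SoilMoist, Temp, WetGrass.
MB(Humidity) = {Cloudy, Evap, Fog, Pressure, Rain, Runoff, SoilMoist, Sprinkler, Temp, WetGrass, Wind}, which has 11 nodes.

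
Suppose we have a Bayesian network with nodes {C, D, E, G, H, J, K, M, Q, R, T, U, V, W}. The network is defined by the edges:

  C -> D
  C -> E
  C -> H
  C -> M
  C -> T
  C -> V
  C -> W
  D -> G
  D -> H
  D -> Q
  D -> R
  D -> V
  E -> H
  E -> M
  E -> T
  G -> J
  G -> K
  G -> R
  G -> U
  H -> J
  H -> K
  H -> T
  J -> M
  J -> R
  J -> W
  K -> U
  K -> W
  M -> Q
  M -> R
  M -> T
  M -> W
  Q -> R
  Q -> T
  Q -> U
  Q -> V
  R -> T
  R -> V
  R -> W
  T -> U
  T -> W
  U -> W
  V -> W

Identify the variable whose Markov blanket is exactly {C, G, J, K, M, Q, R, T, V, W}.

U

The target node must have every member of {C, G, J, K, M, Q, R, T, V, W} as a parent, child, or co-parent, and no others.
Parents of U: G, K, Q, T; children: W; co-parents: C, J, K, M, R, T, V.
These exactly cover the given set, so the node is U.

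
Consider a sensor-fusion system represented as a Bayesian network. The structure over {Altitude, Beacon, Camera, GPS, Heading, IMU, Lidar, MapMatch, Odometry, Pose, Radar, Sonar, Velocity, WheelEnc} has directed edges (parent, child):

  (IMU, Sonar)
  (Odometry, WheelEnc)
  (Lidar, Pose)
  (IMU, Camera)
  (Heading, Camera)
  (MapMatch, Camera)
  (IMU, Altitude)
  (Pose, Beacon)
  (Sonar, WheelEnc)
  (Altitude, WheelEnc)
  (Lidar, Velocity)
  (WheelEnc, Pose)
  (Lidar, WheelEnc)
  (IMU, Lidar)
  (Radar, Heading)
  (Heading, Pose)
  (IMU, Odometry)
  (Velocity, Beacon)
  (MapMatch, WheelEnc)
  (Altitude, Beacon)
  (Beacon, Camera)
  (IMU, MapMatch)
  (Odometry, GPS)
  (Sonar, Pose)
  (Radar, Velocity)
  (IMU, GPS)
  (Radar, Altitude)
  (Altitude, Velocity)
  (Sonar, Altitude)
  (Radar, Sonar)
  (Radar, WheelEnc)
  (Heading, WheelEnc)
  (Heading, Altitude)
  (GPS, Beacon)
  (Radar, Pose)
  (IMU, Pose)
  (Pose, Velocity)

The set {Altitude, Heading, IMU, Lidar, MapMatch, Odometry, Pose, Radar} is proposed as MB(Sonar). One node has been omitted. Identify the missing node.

WheelEnc

A node's Markov blanket = Pa ∪ Ch ∪ (parents of Ch other than the node itself).
Pa(Sonar) = {IMU, Radar}.
Ch(Sonar) = {Altitude, Pose, WheelEnc}.
Parents of each child, excluding Sonar:
  Altitude: Heading, IMU, Radar
  WheelEnc: Altitude, Heading, Lidar, MapMatch, Odometry, Radar
  Pose: Heading, IMU, Lidar, Radar, WheelEnc
MB(Sonar) = {Altitude, Heading, IMU, Lidar, MapMatch, Odometry, Pose, Radar, WheelEnc}.
Comparing with the claimed set, WheelEnc is missing.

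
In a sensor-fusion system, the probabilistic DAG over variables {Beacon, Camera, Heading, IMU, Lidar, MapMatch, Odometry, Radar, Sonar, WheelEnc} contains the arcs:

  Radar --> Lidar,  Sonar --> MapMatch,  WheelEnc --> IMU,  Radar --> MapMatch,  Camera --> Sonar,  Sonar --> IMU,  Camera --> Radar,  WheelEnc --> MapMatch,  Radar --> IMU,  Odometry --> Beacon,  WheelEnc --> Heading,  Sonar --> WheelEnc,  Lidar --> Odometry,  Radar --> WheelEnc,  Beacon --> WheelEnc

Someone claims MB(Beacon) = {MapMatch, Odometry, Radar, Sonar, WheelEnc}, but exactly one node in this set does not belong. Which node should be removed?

MapMatch

Beacon's children: WheelEnc.
Beacon has parent Odometry.
For each child, the remaining parents (spouses of Beacon):
  parents(WheelEnc) \ {Beacon} = {Radar, Sonar}.
MB(Beacon) = {Odometry, Radar, Sonar, WheelEnc}.
MapMatch is neither a parent, child, nor co-parent of Beacon, so it does not belong.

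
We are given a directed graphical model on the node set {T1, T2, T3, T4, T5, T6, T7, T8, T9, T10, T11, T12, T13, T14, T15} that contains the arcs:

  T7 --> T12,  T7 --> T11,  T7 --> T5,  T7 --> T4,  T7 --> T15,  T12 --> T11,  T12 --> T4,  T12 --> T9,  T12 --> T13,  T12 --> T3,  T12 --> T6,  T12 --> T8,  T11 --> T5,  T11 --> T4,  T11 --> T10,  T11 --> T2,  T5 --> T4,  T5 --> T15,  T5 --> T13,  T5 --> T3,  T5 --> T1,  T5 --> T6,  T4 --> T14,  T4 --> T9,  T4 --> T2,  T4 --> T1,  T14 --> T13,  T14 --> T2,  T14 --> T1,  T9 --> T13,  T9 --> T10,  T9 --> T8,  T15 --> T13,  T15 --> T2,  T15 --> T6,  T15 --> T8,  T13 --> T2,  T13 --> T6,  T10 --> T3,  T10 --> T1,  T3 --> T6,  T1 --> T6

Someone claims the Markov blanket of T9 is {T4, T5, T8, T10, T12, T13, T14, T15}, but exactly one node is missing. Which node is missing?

T11

A node's Markov blanket = Pa ∪ Ch ∪ (parents of Ch other than the node itself).
Ch(T9) = {T8, T10, T13}.
T9 has parents T4, T12.
Parents of each child, excluding T9:
  T13's other parents are T5, T12, T14, T15.
  parents(T10) \ {T9} = {T11}.
  parents(T8) \ {T9} = {T12, T15}.
MB(T9) = {T4, T5, T8, T10, T11, T12, T13, T14, T15}.
Comparing with the claimed set, T11 is missing.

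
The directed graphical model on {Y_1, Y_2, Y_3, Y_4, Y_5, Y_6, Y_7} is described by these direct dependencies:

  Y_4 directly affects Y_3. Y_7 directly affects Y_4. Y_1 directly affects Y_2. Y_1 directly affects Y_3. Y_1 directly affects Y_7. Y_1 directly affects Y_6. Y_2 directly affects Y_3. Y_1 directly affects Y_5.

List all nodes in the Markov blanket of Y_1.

The Markov blanket of a node is its parents, its children, and the other parents of its children.
Parents of Y_1: none.
Y_1 has children Y_2, Y_3, Y_5, Y_6, Y_7.
Parents of each child, excluding Y_1:
  Y_2: —
  Y_7: —
  Y_5: —
  Y_6: —
  Y_3: Y_2, Y_4
MB(Y_1) = {Y_2, Y_3, Y_4, Y_5, Y_6, Y_7}.

{Y_2, Y_3, Y_4, Y_5, Y_6, Y_7}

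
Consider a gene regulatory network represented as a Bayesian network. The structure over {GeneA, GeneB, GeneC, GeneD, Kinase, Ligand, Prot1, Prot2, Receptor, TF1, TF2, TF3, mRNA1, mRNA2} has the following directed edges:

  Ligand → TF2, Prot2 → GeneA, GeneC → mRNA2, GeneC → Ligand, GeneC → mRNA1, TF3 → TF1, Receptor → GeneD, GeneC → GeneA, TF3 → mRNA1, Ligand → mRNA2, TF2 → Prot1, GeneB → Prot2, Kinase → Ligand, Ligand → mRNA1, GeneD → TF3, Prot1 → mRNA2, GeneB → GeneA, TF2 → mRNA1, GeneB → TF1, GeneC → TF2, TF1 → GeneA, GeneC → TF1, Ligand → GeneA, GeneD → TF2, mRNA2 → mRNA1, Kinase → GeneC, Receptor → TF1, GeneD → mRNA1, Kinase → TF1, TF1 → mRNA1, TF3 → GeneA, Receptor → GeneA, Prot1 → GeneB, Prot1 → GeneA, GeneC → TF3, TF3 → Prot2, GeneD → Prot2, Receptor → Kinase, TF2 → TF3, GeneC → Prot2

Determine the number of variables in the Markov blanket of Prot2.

9

Recall MB(v) = parents ∪ children ∪ spouses, where spouses are the other parents of v's children.
Prot2 has parents GeneB, GeneC, GeneD, TF3.
Prot2 has child GeneA.
Parents of each child, excluding Prot2:
  parents(GeneA) \ {Prot2} = {GeneB, GeneC, Ligand, Prot1, Receptor, TF1, TF3}.
MB(Prot2) = {GeneA, GeneB, GeneC, GeneD, Ligand, Prot1, Receptor, TF1, TF3}, which has 9 nodes.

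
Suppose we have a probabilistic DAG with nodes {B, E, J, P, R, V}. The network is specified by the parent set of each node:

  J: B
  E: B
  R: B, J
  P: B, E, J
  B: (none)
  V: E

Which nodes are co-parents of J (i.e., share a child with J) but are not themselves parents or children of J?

{E}

Children of J: P, R.
  P: B, E
  R: B
Excluding nodes already adjacent to J (B, P, R), the co-parent-only contribution is {E}.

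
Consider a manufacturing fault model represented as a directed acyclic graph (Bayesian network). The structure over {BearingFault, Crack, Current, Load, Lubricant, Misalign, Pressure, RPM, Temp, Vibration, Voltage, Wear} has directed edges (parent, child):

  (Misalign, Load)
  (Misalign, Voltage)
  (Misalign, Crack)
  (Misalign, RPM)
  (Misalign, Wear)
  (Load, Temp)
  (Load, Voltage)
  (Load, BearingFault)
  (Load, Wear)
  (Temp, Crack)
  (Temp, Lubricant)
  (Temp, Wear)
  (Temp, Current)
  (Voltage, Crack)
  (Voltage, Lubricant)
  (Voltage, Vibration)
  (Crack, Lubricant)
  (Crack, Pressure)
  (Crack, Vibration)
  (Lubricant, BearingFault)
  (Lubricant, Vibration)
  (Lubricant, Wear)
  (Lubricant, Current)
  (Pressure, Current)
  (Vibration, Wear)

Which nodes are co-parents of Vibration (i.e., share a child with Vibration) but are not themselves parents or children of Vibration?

Children of Vibration: Wear.
  Wear: Load, Lubricant, Misalign, Temp
Excluding nodes already adjacent to Vibration (Crack, Lubricant, Voltage, Wear), the co-parent-only contribution is {Load, Misalign, Temp}.

{Load, Misalign, Temp}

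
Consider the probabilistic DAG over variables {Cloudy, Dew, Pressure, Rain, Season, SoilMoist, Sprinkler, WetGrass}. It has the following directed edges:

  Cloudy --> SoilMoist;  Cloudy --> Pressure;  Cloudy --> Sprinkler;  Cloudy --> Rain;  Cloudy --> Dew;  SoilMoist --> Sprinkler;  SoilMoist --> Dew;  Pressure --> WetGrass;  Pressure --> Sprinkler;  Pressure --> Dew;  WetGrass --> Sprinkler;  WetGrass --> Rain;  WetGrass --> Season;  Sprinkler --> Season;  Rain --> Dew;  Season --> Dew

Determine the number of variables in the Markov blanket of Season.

Season's children: Dew.
Season has parents Sprinkler, WetGrass.
Co-parents of Season (other parents of its children):
  Dew also has parents Cloudy, Pressure, Rain, SoilMoist.
MB(Season) = {Cloudy, Dew, Pressure, Rain, SoilMoist, Sprinkler, WetGrass}, which has 7 nodes.

7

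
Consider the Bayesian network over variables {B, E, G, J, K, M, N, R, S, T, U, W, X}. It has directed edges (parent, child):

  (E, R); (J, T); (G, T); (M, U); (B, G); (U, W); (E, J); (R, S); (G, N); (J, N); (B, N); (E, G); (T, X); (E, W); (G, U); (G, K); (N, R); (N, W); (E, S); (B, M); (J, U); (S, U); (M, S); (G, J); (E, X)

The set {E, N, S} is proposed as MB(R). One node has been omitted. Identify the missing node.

Pa(R) = {E, N}.
Ch(R) = {S}.
Other parents of R's children:
  S: E, M
MB(R) = {E, M, N, S}.
Comparing with the claimed set, M is missing.

M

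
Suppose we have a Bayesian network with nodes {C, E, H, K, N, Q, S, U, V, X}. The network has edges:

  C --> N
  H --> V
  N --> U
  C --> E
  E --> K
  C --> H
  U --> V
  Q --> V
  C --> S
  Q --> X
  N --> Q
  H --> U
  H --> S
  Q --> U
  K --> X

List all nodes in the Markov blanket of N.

{C, H, Q, U}

N has parent C.
Children of N: Q, U.
For each child, the remaining parents (spouses of N):
  Q: no additional parents.
  parents(U) \ {N} = {H, Q}.
Union: {C} ∪ {Q, U} ∪ {H, Q} = {C, H, Q, U}.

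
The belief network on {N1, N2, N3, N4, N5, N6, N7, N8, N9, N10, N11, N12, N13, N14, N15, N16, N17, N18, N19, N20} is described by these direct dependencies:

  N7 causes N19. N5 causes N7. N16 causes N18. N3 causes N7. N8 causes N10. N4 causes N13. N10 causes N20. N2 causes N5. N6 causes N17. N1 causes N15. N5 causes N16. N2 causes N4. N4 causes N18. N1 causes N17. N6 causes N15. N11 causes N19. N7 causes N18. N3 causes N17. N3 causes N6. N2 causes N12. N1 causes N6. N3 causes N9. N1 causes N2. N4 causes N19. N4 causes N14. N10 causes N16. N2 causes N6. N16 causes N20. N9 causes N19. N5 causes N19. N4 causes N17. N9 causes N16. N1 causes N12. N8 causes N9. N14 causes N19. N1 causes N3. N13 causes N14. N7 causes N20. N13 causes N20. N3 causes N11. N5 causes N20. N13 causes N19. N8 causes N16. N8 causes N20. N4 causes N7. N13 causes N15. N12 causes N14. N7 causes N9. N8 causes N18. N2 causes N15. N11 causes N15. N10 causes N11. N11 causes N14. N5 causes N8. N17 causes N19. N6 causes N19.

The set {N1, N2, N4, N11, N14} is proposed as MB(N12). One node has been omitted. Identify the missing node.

N13

Recall MB(v) = parents ∪ children ∪ spouses, where spouses are the other parents of v's children.
Pa(N12) = {N1, N2}.
Ch(N12) = {N14}.
For each child, the remaining parents (spouses of N12):
  N14 also has parents N4, N11, N13.
MB(N12) = {N1, N2, N4, N11, N13, N14}.
Comparing with the claimed set, N13 is missing.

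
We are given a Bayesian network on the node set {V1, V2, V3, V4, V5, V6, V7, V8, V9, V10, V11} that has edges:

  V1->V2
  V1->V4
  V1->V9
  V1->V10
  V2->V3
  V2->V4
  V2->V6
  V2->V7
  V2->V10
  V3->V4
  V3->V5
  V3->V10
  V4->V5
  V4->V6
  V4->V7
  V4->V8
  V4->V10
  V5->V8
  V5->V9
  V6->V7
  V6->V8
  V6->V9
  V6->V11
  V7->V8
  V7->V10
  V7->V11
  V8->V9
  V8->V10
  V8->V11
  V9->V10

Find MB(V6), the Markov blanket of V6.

{V1, V2, V4, V5, V7, V8, V9, V11}

By definition, MB(V6) is built from V6's parents, V6's children, and the co-parents of V6.
Pa(V6) = {V2, V4}.
V6 has children V7, V8, V9, V11.
Parents of each child, excluding V6:
  V7: V2, V4
  V8: V4, V5, V7
  V9: V1, V5, V8
  V11: V7, V8
Taking the union gives {V1, V2, V4, V5, V7, V8, V9, V11}.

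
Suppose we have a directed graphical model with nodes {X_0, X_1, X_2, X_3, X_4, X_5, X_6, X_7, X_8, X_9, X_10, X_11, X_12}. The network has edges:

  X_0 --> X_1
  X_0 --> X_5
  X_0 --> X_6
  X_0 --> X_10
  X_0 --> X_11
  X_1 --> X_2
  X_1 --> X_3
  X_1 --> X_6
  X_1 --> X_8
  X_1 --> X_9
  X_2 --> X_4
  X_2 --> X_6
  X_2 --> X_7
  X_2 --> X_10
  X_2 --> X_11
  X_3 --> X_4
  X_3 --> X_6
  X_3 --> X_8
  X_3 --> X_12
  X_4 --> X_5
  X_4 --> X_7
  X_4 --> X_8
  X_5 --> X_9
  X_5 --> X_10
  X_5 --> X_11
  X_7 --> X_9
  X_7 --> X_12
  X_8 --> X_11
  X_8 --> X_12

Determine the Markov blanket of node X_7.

{X_1, X_2, X_3, X_4, X_5, X_8, X_9, X_12}

Pa(X_7) = {X_2, X_4}.
X_7 has children X_9, X_12.
For each child, the remaining parents (spouses of X_7):
  parents(X_9) \ {X_7} = {X_1, X_5}.
  X_12's other parents are X_3, X_8.
So the Markov blanket of X_7 is {X_1, X_2, X_3, X_4, X_5, X_8, X_9, X_12}.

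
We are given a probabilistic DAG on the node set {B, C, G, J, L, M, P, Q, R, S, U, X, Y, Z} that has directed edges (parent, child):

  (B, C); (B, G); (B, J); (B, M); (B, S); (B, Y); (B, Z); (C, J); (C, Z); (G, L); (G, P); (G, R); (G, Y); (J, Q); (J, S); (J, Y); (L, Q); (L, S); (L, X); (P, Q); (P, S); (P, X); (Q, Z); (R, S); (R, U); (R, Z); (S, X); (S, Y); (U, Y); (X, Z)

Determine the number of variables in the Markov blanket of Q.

The Markov blanket of a node is its parents, its children, and the other parents of its children.
Children of Q: Z.
Q's parents: J, L, P.
For each child, the remaining parents (spouses of Q):
  Z also has parents B, C, R, X.
MB(Q) = {B, C, J, L, P, R, X, Z}, which has 8 nodes.

8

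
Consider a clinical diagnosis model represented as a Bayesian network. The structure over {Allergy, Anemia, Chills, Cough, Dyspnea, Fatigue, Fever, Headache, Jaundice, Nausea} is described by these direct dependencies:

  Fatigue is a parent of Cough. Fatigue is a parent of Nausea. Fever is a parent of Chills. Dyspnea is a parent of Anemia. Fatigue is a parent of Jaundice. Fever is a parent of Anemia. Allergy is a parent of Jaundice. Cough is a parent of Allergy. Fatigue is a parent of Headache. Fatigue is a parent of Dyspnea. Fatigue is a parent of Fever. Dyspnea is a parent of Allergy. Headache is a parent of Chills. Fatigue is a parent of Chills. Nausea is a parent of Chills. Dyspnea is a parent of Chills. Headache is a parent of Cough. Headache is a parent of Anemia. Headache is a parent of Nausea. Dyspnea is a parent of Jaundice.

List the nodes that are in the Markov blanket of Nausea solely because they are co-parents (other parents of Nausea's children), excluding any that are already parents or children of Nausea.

Children of Nausea: Chills.
  parents(Chills) \ {Nausea} = {Dyspnea, Fatigue, Fever, Headache}.
Excluding nodes already adjacent to Nausea (Chills, Fatigue, Headache), the co-parent-only contribution is {Dyspnea, Fever}.

{Dyspnea, Fever}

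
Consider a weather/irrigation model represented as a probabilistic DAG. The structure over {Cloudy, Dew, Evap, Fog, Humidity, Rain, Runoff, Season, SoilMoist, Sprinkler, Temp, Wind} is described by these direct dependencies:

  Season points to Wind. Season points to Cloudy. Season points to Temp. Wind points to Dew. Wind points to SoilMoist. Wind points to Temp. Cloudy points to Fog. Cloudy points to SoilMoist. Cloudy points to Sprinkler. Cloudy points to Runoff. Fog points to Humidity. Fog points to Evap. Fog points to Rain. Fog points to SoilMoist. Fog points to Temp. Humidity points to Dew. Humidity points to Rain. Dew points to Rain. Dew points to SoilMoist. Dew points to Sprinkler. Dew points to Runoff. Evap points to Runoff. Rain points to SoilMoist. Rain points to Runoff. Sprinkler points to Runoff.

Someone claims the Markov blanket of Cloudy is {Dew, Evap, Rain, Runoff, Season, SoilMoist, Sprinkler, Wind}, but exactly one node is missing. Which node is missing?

Fog

A node's Markov blanket = Pa ∪ Ch ∪ (parents of Ch other than the node itself).
Ch(Cloudy) = {Fog, Runoff, SoilMoist, Sprinkler}.
Pa(Cloudy) = {Season}.
Parents of each child, excluding Cloudy:
  Fog: no additional parents.
  SoilMoist's other parents are Dew, Fog, Rain, Wind.
  Sprinkler's other parent is Dew.
  Runoff also has parents Dew, Evap, Rain, Sprinkler.
MB(Cloudy) = {Dew, Evap, Fog, Rain, Runoff, Season, SoilMoist, Sprinkler, Wind}.
Comparing with the claimed set, Fog is missing.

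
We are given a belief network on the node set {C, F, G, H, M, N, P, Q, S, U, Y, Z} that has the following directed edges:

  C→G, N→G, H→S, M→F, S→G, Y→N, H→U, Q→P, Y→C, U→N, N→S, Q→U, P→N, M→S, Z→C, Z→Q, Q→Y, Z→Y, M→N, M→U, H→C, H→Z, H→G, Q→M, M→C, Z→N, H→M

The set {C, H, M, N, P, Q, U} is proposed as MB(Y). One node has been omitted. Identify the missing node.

Z

Parents of Y: Q, Z.
Y's children: C, N.
Co-parents of Y (other parents of its children):
  parents(N) \ {Y} = {M, P, U, Z}.
  C's other parents are H, M, Z.
MB(Y) = {C, H, M, N, P, Q, U, Z}.
Comparing with the claimed set, Z is missing.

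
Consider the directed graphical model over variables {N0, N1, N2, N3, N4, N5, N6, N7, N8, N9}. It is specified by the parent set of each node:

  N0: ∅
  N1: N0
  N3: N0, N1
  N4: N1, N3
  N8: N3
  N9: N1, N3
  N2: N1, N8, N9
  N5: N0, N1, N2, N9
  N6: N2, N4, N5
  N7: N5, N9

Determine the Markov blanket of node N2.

{N0, N1, N4, N5, N6, N8, N9}

Recall MB(v) = parents ∪ children ∪ spouses, where spouses are the other parents of v's children.
Parents of N2: N1, N8, N9.
Ch(N2) = {N5, N6}.
Co-parents of N2 (other parents of its children):
  N5's other parents are N0, N1, N9.
  N6 also has parents N4, N5.
Taking the union gives {N0, N1, N4, N5, N6, N8, N9}.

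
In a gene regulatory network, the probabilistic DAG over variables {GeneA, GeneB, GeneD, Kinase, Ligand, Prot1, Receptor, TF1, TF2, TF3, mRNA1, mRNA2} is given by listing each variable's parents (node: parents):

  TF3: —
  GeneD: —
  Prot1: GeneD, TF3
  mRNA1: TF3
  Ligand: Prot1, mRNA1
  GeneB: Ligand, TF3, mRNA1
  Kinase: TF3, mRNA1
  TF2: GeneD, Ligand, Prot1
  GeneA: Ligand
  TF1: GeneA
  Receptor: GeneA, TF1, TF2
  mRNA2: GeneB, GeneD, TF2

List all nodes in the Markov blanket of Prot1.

{GeneD, Ligand, TF2, TF3, mRNA1}

A node's Markov blanket = Pa ∪ Ch ∪ (parents of Ch other than the node itself).
Prot1's parents: GeneD, TF3.
Ch(Prot1) = {Ligand, TF2}.
Parents of each child, excluding Prot1:
  Ligand's other parent is mRNA1.
  TF2 also has parents GeneD, Ligand.
MB(Prot1) = {GeneD, Ligand, TF2, TF3, mRNA1}.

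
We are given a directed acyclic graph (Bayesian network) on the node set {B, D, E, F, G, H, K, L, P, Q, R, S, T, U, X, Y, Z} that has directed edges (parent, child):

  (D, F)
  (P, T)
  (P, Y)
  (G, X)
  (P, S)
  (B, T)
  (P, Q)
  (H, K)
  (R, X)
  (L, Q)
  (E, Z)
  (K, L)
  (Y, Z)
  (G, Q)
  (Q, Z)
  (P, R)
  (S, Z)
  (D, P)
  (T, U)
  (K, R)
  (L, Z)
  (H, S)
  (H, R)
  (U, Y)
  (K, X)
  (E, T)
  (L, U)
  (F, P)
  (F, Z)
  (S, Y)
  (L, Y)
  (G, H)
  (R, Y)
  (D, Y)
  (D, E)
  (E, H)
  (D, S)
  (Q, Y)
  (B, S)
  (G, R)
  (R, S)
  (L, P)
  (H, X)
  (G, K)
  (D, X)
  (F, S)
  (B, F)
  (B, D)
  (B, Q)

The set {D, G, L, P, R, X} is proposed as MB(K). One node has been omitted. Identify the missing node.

Parents of K: G, H.
K's children: L, R, X.
Other parents of K's children:
  L: —
  R: G, H, P
  X: D, G, H, R
MB(K) = {D, G, H, L, P, R, X}.
Comparing with the claimed set, H is missing.

H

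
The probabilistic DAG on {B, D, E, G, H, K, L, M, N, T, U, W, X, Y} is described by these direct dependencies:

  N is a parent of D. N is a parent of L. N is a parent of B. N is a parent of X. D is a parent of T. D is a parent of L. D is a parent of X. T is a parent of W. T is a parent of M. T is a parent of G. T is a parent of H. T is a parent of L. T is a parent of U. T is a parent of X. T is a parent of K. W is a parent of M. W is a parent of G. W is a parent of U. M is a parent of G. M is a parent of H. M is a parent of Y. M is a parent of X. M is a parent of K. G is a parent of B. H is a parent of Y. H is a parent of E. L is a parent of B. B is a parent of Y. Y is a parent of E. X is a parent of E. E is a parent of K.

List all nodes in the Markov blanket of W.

{G, M, T, U}

By definition, MB(W) is built from W's parents, W's children, and the co-parents of W.
W's parents: T.
W's children: G, M, U.
Other parents of W's children:
  parents(M) \ {W} = {T}.
  parents(G) \ {W} = {M, T}.
  U also has parent T.
So the Markov blanket of W is {G, M, T, U}.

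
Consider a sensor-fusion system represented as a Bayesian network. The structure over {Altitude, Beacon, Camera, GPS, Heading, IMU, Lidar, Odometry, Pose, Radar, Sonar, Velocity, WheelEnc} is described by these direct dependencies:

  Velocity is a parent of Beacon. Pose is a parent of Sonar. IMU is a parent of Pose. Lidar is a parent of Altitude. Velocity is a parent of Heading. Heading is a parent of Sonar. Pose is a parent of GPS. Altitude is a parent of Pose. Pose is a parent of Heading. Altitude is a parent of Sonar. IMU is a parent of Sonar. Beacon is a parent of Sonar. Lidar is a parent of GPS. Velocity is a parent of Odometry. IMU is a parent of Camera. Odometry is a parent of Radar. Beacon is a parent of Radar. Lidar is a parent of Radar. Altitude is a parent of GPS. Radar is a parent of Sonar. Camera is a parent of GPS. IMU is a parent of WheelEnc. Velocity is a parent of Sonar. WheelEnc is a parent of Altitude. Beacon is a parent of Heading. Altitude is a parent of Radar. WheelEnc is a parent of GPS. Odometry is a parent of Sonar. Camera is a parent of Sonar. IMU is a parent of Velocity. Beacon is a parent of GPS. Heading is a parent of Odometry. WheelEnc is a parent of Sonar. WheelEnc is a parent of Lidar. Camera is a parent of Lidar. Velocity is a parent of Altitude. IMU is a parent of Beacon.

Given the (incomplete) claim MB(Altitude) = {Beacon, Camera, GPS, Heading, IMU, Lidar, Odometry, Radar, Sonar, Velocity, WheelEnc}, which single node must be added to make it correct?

Pose

Recall MB(v) = parents ∪ children ∪ spouses, where spouses are the other parents of v's children.
Altitude has children GPS, Pose, Radar, Sonar.
Altitude's parents: Lidar, Velocity, WheelEnc.
For each child, the remaining parents (spouses of Altitude):
  Pose: IMU
  GPS: Beacon, Camera, Lidar, Pose, WheelEnc
  Radar: Beacon, Lidar, Odometry
  Sonar: Beacon, Camera, Heading, IMU, Odometry, Pose, Radar, Velocity, WheelEnc
MB(Altitude) = {Beacon, Camera, GPS, Heading, IMU, Lidar, Odometry, Pose, Radar, Sonar, Velocity, WheelEnc}.
Comparing with the claimed set, Pose is missing.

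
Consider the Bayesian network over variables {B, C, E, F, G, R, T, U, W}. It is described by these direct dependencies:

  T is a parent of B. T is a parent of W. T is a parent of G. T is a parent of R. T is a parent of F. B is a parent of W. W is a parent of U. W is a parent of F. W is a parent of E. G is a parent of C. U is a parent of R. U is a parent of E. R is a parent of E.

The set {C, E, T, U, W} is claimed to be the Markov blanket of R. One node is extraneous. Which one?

C

A node's Markov blanket = Pa ∪ Ch ∪ (parents of Ch other than the node itself).
R has parents T, U.
Children of R: E.
Other parents of R's children:
  E also has parents U, W.
MB(R) = {E, T, U, W}.
C is neither a parent, child, nor co-parent of R, so it does not belong.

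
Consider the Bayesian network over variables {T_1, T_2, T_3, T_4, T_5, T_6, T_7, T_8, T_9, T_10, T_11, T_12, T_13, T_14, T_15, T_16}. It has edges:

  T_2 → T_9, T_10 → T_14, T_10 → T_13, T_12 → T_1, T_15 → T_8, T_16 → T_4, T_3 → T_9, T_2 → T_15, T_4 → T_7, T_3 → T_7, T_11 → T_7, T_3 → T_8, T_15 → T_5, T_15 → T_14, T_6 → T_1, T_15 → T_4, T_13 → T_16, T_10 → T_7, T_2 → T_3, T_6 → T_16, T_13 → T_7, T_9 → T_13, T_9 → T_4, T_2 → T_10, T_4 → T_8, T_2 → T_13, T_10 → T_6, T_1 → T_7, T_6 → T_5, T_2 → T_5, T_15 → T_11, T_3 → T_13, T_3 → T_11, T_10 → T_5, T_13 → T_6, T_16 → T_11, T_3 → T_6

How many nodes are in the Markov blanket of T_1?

8

T_1 has child T_7.
T_1 has parents T_6, T_12.
Parents of each child, excluding T_1:
  parents(T_7) \ {T_1} = {T_3, T_4, T_10, T_11, T_13}.
MB(T_1) = {T_3, T_4, T_6, T_7, T_10, T_11, T_12, T_13}, which has 8 nodes.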